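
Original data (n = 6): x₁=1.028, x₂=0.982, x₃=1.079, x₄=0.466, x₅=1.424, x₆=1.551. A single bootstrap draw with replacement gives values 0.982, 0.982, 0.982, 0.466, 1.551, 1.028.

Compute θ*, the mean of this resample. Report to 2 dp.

θ* = 1.00

Mean = (0.982 + 0.982 + 0.982 + 0.466 + 1.551 + 1.028) / 6 = 5.9910 / 6 = 1.00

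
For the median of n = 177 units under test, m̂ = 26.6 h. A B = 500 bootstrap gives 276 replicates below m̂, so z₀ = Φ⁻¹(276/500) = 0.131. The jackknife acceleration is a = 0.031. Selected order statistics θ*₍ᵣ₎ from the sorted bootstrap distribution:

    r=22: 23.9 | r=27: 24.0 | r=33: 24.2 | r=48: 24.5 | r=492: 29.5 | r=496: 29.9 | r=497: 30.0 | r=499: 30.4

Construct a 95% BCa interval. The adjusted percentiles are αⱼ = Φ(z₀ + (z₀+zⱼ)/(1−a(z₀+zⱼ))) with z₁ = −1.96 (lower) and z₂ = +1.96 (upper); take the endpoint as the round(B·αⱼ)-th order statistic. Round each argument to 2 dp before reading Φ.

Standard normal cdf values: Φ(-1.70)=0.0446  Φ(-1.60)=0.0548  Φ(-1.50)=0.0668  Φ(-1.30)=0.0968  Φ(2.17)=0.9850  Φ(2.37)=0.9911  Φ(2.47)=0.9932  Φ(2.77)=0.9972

Lower: z₀ + z₁ = 0.131 + (-1.960) = -1.829; 1 − a(z₀+z₁) = 1 − (0.031)(-1.829) = 1.0567; argument = 0.131 + (-1.829)/1.0567 = -1.5999 → -1.60.
α₁ = Φ(-1.60) = 0.0548; rank = round(500 × 0.0548) = 27; θ*₍27₎ = 24.0.
Upper: z₀ + z₂ = 2.091; 1 − a(z₀+z₂) = 0.9352; argument = 2.3669 → 2.37; α₂ = 0.9911; rank = 496; θ*₍496₎ = 29.9.

(24.0, 29.9)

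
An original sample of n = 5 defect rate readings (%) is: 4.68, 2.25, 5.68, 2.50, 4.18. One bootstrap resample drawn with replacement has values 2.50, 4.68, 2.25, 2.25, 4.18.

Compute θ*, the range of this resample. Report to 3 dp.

Range = 4.68 − 2.25 = 2.430

θ* = 2.430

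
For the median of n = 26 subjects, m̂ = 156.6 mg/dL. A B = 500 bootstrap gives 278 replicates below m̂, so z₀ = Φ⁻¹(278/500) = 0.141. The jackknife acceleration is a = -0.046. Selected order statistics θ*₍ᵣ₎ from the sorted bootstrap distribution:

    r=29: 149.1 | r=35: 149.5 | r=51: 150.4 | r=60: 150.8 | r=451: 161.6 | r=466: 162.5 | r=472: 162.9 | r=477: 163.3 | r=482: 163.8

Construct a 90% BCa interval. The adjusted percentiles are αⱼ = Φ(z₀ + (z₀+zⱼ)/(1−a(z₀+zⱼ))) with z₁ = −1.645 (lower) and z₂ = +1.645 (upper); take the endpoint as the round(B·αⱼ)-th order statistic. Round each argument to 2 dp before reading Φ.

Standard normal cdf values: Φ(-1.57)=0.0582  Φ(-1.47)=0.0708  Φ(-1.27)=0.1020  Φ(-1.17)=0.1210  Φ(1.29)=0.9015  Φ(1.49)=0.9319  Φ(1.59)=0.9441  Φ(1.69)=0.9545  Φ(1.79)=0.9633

(149.5, 163.8)

Lower: z₀ + z₁ = 0.141 + (-1.645) = -1.504; 1 − a(z₀+z₁) = 1 − (-0.046)(-1.504) = 0.9308; argument = 0.141 + (-1.504)/0.9308 = -1.4748 → -1.47.
α₁ = Φ(-1.47) = 0.0708; rank = round(500 × 0.0708) = 35; θ*₍35₎ = 149.5.
Upper: z₀ + z₂ = 1.786; 1 − a(z₀+z₂) = 1.0822; argument = 1.7914 → 1.79; α₂ = 0.9633; rank = 482; θ*₍482₎ = 163.8.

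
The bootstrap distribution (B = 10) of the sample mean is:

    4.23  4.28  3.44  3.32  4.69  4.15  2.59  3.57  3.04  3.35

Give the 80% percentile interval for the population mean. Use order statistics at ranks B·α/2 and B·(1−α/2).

(2.59, 4.28)

Sorted replicates: 2.59, 3.04, 3.32, 3.35, 3.44, 3.57, 4.15, 4.23, 4.28, 4.69
α = 0.20; lower rank = 10 × 0.100 = 1; upper rank = 10 × 0.900 = 9.
The 1st smallest replicate is 2.59; the 9th is 4.28.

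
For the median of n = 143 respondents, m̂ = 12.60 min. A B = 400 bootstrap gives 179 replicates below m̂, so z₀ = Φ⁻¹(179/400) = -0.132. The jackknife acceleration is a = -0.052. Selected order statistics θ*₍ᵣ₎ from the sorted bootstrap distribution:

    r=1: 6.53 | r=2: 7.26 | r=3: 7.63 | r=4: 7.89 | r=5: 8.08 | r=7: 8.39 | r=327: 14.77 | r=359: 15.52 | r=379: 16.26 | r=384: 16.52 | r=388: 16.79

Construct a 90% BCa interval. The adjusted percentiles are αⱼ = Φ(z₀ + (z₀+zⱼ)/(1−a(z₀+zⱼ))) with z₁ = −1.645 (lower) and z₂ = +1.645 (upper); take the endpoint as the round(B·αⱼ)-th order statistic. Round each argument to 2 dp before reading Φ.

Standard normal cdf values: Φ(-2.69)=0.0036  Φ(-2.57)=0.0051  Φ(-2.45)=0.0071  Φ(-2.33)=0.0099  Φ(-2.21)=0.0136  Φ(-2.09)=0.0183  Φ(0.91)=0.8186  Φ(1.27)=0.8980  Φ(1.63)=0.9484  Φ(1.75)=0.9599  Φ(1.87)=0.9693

(8.39, 15.52)

Lower: z₀ + z₁ = -0.132 + (-1.645) = -1.777; 1 − a(z₀+z₁) = 1 − (-0.052)(-1.777) = 0.9076; argument = -0.132 + (-1.777)/0.9076 = -2.0899 → -2.09.
α₁ = Φ(-2.09) = 0.0183; rank = round(400 × 0.0183) = 7; θ*₍7₎ = 8.39.
Upper: z₀ + z₂ = 1.513; 1 − a(z₀+z₂) = 1.0787; argument = 1.2706 → 1.27; α₂ = 0.8980; rank = 359; θ*₍359₎ = 15.52.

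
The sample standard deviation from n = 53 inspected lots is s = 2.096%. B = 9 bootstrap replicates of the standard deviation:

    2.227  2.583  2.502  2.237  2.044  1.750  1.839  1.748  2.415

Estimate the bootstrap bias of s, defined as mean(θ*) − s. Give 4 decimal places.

bias = +0.0534

mean(θ*) = (2.227 + 2.583 + 2.502 + 2.237 + 2.044 + 1.750 + 1.839 + 1.748 + 2.415) / 9 = 2.14944
bias = 2.14944 − 2.096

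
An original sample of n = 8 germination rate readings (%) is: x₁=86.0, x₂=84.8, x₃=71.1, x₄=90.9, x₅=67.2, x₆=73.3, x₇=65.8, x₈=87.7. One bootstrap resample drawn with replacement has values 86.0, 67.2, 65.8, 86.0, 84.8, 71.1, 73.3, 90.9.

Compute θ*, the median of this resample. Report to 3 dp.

θ* = 79.050

Sorted: 65.8, 67.2, 71.1, 73.3, 84.8, 86.0, 86.0, 90.9
Median = average of the two middle values = 79.050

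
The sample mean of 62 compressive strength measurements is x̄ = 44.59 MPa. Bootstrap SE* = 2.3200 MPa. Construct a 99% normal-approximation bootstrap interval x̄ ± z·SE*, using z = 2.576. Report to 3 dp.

(38.614, 50.566)

Margin = 2.576 × 2.3200 = 5.9763
Interval: 44.59 ± 5.9763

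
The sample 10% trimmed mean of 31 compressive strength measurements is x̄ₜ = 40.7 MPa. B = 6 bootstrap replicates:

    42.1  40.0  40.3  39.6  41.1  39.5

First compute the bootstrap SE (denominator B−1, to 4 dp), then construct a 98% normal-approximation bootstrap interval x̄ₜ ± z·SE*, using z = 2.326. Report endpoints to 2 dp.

Mean of replicates = 40.4333; sum of squared deviations = 4.9933; SE* = √(4.9933/5) = 0.9993
Margin = 2.326 × 0.9993 = 2.324
Interval: 40.7 ± 2.324

(38.38, 43.02)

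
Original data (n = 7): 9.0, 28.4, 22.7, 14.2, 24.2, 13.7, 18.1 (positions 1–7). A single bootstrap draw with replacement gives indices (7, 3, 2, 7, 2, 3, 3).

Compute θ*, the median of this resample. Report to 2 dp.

Resample values: 18.1, 22.7, 28.4, 18.1, 28.4, 22.7, 22.7.
Sorted: 18.1, 18.1, 22.7, 22.7, 22.7, 28.4, 28.4
Median = middle value = 22.70

θ* = 22.70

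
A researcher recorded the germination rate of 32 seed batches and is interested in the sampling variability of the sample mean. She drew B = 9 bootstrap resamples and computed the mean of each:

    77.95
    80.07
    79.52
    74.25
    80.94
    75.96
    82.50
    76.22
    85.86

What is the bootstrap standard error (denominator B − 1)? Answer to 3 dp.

SE* = 3.615

Bootstrap SE is the standard deviation of the 9 replicate means.
Mean of replicates: (77.95 + 80.07 + 79.52 + 74.25 + 80.94 + 75.96 + 82.50 + 76.22 + 85.86) / 9 = 713.2700 / 9 = 79.2522
Sum of squared deviations: (−1.3022)² + (+0.8178)² + (+0.2678)² + (−5.0022)² + (+1.6878)² + (−3.2922)² + (+3.2478)² + (−3.0322)² + (+6.6078)² = 104.5510
Variance = 104.5510 / 8 = 13.0689
SE* = √13.0689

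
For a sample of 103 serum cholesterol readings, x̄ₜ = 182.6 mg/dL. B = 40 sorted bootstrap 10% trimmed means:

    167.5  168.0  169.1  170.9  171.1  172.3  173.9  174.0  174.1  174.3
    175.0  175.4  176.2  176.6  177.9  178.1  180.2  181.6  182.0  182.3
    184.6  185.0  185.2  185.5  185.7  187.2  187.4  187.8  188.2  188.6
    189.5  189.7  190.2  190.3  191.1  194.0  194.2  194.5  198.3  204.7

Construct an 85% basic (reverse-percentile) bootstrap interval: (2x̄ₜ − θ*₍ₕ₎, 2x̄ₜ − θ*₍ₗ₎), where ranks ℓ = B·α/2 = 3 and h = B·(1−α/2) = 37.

Percentile endpoints at ranks 3 and 37: θ*₍3₎ = 169.1, θ*₍37₎ = 194.2.
Basic interval reflects these around x̄ₜ:
  lower = 2 × 182.6 − 194.2 = 171.0
  upper = 2 × 182.6 − 169.1 = 196.1

(171.0, 196.1)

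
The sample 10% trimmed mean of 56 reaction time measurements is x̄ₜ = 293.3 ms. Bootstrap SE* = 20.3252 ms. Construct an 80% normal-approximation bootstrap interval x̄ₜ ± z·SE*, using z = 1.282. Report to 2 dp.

(267.24, 319.36)

Margin = 1.282 × 20.3252 = 26.057
Interval: 293.3 ± 26.057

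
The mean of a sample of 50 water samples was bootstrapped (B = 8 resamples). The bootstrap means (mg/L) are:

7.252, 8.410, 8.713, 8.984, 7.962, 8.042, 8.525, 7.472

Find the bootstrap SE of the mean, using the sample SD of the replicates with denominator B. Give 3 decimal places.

Bootstrap SE is the standard deviation of the 8 replicate means.
Mean of replicates: (7.252 + 8.410 + 8.713 + 8.984 + 7.962 + 8.042 + 8.525 + 7.472) / 8 = 65.3600 / 8 = 8.1700
Sum of squared deviations: (−0.9180)² + (+0.2400)² + (+0.5430)² + (+0.8140)² + (−0.2080)² + (−0.1280)² + (+0.3550)² + (−0.6980)² = 2.5306
Variance = 2.5306 / 8 = 0.3163
SE* = √0.3163

SE* = 0.562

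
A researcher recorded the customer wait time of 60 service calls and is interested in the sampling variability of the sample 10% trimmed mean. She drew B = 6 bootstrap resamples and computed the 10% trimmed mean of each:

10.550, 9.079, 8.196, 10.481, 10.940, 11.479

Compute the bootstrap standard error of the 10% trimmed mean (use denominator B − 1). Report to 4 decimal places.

Bootstrap SE is the standard deviation of the 6 replicate 10% trimmed means.
Mean of replicates: (10.550 + 9.079 + 8.196 + 10.481 + 10.940 + 11.479) / 6 = 60.72500 / 6 = 10.12083
Sum of squared deviations: (+0.42917)² + (−1.04183)² + (−1.92483)² + (+0.36017)² + (+0.81917)² + (+1.35817)² = 7.61995
Variance = 7.61995 / 5 = 1.52399
SE* = √1.52399

SE* = 1.2345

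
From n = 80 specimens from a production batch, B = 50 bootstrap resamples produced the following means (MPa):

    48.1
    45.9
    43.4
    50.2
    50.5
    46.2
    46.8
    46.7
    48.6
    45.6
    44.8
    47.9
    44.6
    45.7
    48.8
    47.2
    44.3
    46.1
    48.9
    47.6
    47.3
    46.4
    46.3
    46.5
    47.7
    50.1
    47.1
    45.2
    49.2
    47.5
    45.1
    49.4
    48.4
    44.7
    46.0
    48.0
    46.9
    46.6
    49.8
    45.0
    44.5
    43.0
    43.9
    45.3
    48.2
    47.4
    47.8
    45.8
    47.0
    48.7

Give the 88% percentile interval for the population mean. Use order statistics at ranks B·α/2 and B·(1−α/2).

(43.9, 49.8)

Sorted replicates: 43.0, 43.4, 43.9, 44.3, 44.5, 44.6, 44.7, 44.8, 45.0, 45.1, 45.2, 45.3, 45.6, 45.7, 45.8, 45.9, 46.0, 46.1, 46.2, 46.3, 46.4, 46.5, 46.6, 46.7, 46.8, 46.9, 47.0, 47.1, 47.2, 47.3, 47.4, 47.5, 47.6, 47.7, 47.8, 47.9, 48.0, 48.1, 48.2, 48.4, 48.6, 48.7, 48.8, 48.9, 49.2, 49.4, 49.8, 50.1, 50.2, 50.5
α = 0.12; lower rank = 50 × 0.060 = 3; upper rank = 50 × 0.940 = 47.
The 3rd smallest replicate is 43.9; the 47th is 49.8.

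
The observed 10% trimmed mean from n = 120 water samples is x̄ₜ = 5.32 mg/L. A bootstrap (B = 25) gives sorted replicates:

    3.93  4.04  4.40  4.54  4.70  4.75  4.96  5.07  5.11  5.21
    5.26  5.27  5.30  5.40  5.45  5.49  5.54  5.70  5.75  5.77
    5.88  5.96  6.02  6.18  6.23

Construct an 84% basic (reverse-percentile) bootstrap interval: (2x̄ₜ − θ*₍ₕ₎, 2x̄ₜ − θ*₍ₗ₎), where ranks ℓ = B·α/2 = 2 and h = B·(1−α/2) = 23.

Percentile endpoints at ranks 2 and 23: θ*₍2₎ = 4.04, θ*₍23₎ = 6.02.
Basic interval reflects these around x̄ₜ:
  lower = 2 × 5.32 − 6.02 = 4.62
  upper = 2 × 5.32 − 4.04 = 6.60

(4.62, 6.60)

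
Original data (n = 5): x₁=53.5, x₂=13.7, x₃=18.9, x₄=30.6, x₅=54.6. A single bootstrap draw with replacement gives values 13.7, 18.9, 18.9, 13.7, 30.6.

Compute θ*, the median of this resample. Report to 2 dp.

θ* = 18.90

Sorted: 13.7, 13.7, 18.9, 18.9, 30.6
Median = middle value = 18.90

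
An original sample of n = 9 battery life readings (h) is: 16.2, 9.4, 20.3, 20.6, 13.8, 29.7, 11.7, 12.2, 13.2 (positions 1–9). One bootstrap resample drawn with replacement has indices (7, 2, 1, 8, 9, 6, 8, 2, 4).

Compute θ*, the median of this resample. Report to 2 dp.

θ* = 12.20

Resample values: 11.7, 9.4, 16.2, 12.2, 13.2, 29.7, 12.2, 9.4, 20.6.
Sorted: 9.4, 9.4, 11.7, 12.2, 12.2, 13.2, 16.2, 20.6, 29.7
Median = middle value = 12.20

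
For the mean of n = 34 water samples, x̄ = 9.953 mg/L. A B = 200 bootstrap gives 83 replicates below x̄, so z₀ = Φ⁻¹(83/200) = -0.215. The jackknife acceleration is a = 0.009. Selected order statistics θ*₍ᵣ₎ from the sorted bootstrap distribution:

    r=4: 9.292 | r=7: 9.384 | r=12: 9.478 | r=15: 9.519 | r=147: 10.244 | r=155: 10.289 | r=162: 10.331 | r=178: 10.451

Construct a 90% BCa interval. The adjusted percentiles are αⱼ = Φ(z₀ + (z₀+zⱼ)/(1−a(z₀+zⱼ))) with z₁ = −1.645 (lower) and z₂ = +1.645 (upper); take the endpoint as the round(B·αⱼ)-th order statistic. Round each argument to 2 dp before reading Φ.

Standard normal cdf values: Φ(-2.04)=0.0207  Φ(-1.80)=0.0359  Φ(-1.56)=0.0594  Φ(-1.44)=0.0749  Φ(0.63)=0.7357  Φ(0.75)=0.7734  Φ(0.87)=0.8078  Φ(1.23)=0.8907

Lower: z₀ + z₁ = -0.215 + (-1.645) = -1.860; 1 − a(z₀+z₁) = 1 − (0.009)(-1.860) = 1.0167; argument = -0.215 + (-1.860)/1.0167 = -2.0444 → -2.04.
α₁ = Φ(-2.04) = 0.0207; rank = round(200 × 0.0207) = 4; θ*₍4₎ = 9.292.
Upper: z₀ + z₂ = 1.430; 1 − a(z₀+z₂) = 0.9871; argument = 1.2336 → 1.23; α₂ = 0.8907; rank = 178; θ*₍178₎ = 10.451.

(9.292, 10.451)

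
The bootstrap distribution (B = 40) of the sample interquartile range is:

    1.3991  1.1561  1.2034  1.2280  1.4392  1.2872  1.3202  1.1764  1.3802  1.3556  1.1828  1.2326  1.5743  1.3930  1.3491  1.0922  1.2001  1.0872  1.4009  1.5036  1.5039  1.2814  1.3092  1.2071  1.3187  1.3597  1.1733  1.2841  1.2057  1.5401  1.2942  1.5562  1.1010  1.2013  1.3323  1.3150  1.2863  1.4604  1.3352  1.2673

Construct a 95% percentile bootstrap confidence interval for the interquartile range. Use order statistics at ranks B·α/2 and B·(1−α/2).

(1.0872, 1.5562)

Sorted replicates: 1.0872, 1.0922, 1.1010, 1.1561, 1.1733, 1.1764, 1.1828, 1.2001, 1.2013, 1.2034, 1.2057, 1.2071, 1.2280, 1.2326, 1.2673, 1.2814, 1.2841, 1.2863, 1.2872, 1.2942, 1.3092, 1.3150, 1.3187, 1.3202, 1.3323, 1.3352, 1.3491, 1.3556, 1.3597, 1.3802, 1.3930, 1.3991, 1.4009, 1.4392, 1.4604, 1.5036, 1.5039, 1.5401, 1.5562, 1.5743
α = 0.05; lower rank = 40 × 0.025 = 1; upper rank = 40 × 0.975 = 39.
The 1st smallest replicate is 1.0872; the 39th is 1.5562.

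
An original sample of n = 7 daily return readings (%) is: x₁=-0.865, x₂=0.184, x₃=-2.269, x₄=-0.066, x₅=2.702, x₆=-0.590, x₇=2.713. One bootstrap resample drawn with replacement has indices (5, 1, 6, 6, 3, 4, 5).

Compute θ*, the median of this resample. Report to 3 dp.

θ* = -0.590

Resample values: 2.702, -0.865, -0.590, -0.590, -2.269, -0.066, 2.702.
Sorted: -2.269, -0.865, -0.590, -0.590, -0.066, 2.702, 2.702
Median = middle value = -0.590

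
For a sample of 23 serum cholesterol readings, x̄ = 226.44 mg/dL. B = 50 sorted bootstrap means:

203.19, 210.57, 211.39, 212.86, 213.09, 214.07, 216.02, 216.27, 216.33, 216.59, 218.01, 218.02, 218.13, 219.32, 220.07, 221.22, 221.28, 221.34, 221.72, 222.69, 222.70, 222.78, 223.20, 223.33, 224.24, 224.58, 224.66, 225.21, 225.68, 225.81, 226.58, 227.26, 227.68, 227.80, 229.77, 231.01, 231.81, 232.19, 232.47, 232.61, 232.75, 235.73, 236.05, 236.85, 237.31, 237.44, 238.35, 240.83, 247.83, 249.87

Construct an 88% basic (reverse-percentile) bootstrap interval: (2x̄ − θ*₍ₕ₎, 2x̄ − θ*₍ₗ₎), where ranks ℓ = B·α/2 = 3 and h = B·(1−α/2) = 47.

Percentile endpoints at ranks 3 and 47: θ*₍3₎ = 211.39, θ*₍47₎ = 238.35.
Basic interval reflects these around x̄:
  lower = 2 × 226.44 − 238.35 = 214.53
  upper = 2 × 226.44 − 211.39 = 241.49

(214.53, 241.49)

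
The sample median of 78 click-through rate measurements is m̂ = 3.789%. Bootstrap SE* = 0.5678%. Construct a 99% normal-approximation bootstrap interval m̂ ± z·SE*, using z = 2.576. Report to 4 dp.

Margin = 2.576 × 0.5678 = 1.46265
Interval: 3.789 ± 1.46265

(2.3263, 5.2517)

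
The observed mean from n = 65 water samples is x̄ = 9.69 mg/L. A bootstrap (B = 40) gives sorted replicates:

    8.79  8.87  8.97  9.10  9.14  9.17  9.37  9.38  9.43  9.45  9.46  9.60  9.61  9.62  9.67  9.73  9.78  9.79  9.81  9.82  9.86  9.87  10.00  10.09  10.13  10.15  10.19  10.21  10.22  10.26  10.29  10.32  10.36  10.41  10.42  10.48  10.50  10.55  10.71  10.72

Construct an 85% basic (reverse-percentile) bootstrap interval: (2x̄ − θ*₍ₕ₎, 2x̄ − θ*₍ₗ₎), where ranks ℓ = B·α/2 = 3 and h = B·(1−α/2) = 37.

(8.88, 10.41)

Percentile endpoints at ranks 3 and 37: θ*₍3₎ = 8.97, θ*₍37₎ = 10.50.
Basic interval reflects these around x̄:
  lower = 2 × 9.69 − 10.50 = 8.88
  upper = 2 × 9.69 − 8.97 = 10.41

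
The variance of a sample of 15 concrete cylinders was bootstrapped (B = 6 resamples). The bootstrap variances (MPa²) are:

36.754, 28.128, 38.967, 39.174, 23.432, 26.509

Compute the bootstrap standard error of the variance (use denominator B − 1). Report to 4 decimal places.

SE* = 6.9427

Bootstrap SE is the standard deviation of the 6 replicate variances.
Mean of replicates: (36.754 + 28.128 + 38.967 + 39.174 + 23.432 + 26.509) / 6 = 192.96400 / 6 = 32.16067
Sum of squared deviations: (+4.59333)² + (−4.03267)² + (+6.80633)² + (+7.01333)² + (−8.72867)² + (−5.65167)² = 241.00509
Variance = 241.00509 / 5 = 48.20102
SE* = √48.20102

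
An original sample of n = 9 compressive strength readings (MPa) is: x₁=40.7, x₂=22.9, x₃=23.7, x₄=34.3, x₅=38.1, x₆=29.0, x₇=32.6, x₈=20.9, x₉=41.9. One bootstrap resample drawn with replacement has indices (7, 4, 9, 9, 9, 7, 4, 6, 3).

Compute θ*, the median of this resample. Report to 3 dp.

Resample values: 32.6, 34.3, 41.9, 41.9, 41.9, 32.6, 34.3, 29.0, 23.7.
Sorted: 23.7, 29.0, 32.6, 32.6, 34.3, 34.3, 41.9, 41.9, 41.9
Median = middle value = 34.300

θ* = 34.300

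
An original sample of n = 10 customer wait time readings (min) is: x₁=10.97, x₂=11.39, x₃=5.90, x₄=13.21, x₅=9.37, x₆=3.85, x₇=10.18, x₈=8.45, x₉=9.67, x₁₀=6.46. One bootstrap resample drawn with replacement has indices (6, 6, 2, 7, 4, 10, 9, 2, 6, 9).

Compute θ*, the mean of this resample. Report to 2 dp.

θ* = 8.35

Resample values: 3.85, 3.85, 11.39, 10.18, 13.21, 6.46, 9.67, 11.39, 3.85, 9.67.
Mean = (3.85 + 3.85 + 11.39 + 10.18 + 13.21 + 6.46 + 9.67 + 11.39 + 3.85 + 9.67) / 10 = 83.520 / 10 = 8.35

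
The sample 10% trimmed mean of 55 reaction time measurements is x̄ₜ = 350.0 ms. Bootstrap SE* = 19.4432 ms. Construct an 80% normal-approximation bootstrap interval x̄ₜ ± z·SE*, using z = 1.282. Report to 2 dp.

(325.07, 374.93)

Margin = 1.282 × 19.4432 = 24.926
Interval: 350.0 ± 24.926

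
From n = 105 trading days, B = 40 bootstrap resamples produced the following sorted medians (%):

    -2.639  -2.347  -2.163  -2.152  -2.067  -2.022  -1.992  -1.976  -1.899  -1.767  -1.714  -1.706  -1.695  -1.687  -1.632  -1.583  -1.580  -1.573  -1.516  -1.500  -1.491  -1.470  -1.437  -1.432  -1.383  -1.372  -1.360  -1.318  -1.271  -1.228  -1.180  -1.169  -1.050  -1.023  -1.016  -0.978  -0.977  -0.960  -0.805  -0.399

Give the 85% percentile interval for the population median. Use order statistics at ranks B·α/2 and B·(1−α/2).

α = 0.15; lower rank = 40 × 0.075 = 3; upper rank = 40 × 0.925 = 37.
The 3rd smallest replicate is -2.163; the 37th is -0.977.

(-2.163, -0.977)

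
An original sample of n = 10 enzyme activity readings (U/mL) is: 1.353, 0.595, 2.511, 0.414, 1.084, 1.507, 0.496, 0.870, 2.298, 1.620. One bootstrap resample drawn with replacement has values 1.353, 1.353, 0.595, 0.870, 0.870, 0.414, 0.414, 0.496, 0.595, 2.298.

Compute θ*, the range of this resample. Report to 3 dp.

Range = 2.298 − 0.414 = 1.884

θ* = 1.884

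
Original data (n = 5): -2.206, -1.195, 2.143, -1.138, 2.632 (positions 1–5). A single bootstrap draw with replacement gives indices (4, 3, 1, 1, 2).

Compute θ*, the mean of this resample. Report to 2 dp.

θ* = -0.92

Resample values: -1.138, 2.143, -2.206, -2.206, -1.195.
Mean = ((-1.138) + 2.143 + (-2.206) + (-2.206) + (-1.195)) / 5 = -4.6020 / 5 = -0.92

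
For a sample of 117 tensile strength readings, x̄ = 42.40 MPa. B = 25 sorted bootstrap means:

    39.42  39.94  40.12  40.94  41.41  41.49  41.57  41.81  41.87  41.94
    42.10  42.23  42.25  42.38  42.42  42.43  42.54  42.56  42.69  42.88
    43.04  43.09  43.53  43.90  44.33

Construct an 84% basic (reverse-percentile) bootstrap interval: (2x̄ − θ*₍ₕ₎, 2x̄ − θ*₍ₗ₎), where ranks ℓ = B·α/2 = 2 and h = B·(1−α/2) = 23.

(41.27, 44.86)

Percentile endpoints at ranks 2 and 23: θ*₍2₎ = 39.94, θ*₍23₎ = 43.53.
Basic interval reflects these around x̄:
  lower = 2 × 42.40 − 43.53 = 41.27
  upper = 2 × 42.40 − 39.94 = 44.86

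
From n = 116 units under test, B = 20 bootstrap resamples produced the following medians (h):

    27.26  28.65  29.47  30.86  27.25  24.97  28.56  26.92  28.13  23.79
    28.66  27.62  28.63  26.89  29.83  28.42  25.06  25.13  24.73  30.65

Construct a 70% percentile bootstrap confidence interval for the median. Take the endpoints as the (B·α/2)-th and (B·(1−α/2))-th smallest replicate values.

Sorted replicates: 23.79, 24.73, 24.97, 25.06, 25.13, 26.89, 26.92, 27.25, 27.26, 27.62, 28.13, 28.42, 28.56, 28.63, 28.65, 28.66, 29.47, 29.83, 30.65, 30.86
α = 0.30; lower rank = 20 × 0.150 = 3; upper rank = 20 × 0.850 = 17.
The 3rd smallest replicate is 24.97; the 17th is 29.47.

(24.97, 29.47)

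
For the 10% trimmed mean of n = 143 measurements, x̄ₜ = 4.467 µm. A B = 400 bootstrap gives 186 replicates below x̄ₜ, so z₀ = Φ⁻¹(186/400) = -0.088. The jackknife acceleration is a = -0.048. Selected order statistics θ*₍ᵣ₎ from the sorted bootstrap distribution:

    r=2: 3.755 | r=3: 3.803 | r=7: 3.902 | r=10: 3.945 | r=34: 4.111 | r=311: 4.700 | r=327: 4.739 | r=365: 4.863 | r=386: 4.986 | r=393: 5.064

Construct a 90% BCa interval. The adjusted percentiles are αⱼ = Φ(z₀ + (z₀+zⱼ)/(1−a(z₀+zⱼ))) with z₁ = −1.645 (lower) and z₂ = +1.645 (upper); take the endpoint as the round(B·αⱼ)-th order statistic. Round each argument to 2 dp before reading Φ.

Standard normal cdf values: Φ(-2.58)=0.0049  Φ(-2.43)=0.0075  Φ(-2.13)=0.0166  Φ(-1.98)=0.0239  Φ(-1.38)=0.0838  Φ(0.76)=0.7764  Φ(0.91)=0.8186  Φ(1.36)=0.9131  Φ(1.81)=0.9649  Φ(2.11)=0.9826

(3.945, 4.863)

Lower: z₀ + z₁ = -0.088 + (-1.645) = -1.733; 1 − a(z₀+z₁) = 1 − (-0.048)(-1.733) = 0.9168; argument = -0.088 + (-1.733)/0.9168 = -1.9782 → -1.98.
α₁ = Φ(-1.98) = 0.0239; rank = round(400 × 0.0239) = 10; θ*₍10₎ = 3.945.
Upper: z₀ + z₂ = 1.557; 1 − a(z₀+z₂) = 1.0747; argument = 1.3607 → 1.36; α₂ = 0.9131; rank = 365; θ*₍365₎ = 4.863.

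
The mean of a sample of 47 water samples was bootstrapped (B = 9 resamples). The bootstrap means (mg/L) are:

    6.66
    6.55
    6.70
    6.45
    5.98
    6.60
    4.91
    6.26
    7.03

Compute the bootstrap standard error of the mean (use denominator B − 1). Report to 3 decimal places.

Bootstrap SE is the standard deviation of the 9 replicate means.
Mean of replicates: (6.66 + 6.55 + 6.70 + 6.45 + 5.98 + 6.60 + 4.91 + 6.26 + 7.03) / 9 = 57.1400 / 9 = 6.3489
Sum of squared deviations: (+0.3111)² + (+0.2011)² + (+0.3511)² + (+0.1011)² + (−0.3689)² + (+0.2511)² + (−1.4389)² + (−0.0889)² + (+0.6811)² = 3.0121
Variance = 3.0121 / 8 = 0.3765
SE* = √0.3765

SE* = 0.614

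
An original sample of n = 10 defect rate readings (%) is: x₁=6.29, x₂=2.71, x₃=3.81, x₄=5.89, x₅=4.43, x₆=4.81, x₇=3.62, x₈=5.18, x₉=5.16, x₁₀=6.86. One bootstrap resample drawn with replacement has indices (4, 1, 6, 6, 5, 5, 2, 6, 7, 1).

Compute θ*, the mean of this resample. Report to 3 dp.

Resample values: 5.89, 6.29, 4.81, 4.81, 4.43, 4.43, 2.71, 4.81, 3.62, 6.29.
Mean = (5.89 + 6.29 + 4.81 + 4.81 + 4.43 + 4.43 + 2.71 + 4.81 + 3.62 + 6.29) / 10 = 48.090 / 10 = 4.809

θ* = 4.809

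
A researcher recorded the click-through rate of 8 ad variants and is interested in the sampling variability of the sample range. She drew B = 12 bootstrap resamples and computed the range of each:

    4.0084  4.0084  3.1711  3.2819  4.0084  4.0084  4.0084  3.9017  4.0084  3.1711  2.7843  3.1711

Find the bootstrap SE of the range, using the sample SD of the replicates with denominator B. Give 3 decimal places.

SE* = 0.447

Bootstrap SE is the standard deviation of the 12 replicate ranges.
Mean of replicates: (4.0084 + 4.0084 + 3.1711 + 3.2819 + 4.0084 + 4.0084 + 4.0084 + 3.9017 + 4.0084 + 3.1711 + 2.7843 + 3.1711) / 12 = 43.53160 / 12 = 3.62763
Sum of squared deviations: (+0.38077)² + (+0.38077)² + (−0.45653)² + (−0.34573)² + (+0.38077)² + (+0.38077)² + (+0.38077)² + (+0.27407)² + (+0.38077)² + (−0.45653)² + (−0.84333)² + (−0.45653)² = 2.40102
Variance = 2.40102 / 12 = 0.20009
SE* = √0.20009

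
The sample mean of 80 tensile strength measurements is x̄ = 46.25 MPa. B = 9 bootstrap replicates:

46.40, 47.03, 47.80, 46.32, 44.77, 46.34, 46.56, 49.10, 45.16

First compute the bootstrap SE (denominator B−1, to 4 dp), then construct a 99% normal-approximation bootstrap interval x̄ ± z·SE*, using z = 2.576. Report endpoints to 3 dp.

(42.906, 49.594)

Mean of replicates = 46.6089; sum of squared deviations = 13.4843; SE* = √(13.4843/8) = 1.2983
Margin = 2.576 × 1.2983 = 3.3444
Interval: 46.25 ± 3.3444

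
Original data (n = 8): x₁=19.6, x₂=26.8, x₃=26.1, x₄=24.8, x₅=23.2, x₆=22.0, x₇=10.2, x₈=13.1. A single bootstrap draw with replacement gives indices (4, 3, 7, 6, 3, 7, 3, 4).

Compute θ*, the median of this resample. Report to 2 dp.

Resample values: 24.8, 26.1, 10.2, 22.0, 26.1, 10.2, 26.1, 24.8.
Sorted: 10.2, 10.2, 22.0, 24.8, 24.8, 26.1, 26.1, 26.1
Median = average of the two middle values = 24.80

θ* = 24.80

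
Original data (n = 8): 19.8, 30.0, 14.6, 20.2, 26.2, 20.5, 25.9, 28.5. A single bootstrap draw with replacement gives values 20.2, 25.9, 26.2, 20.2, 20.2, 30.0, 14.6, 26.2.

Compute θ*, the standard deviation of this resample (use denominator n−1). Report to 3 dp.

Mean = 22.9375; sum of squared deviations = 171.9387
s² = 171.9387 / 7 = 24.5627
s = √24.5627 = 4.956

θ* = 4.956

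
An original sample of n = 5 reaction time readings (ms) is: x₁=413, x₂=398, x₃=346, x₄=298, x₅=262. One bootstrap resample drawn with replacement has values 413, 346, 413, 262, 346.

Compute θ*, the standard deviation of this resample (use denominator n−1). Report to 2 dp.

θ* = 62.32

Mean = 356.0000; sum of squared deviations = 15534.0000
s² = 15534.0000 / 4 = 3883.5000
s = √3883.5000 = 62.32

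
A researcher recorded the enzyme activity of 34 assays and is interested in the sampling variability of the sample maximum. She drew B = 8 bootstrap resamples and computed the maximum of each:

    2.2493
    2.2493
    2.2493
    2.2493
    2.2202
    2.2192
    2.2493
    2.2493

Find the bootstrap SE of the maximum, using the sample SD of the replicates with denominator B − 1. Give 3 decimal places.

SE* = 0.014

Bootstrap SE is the standard deviation of the 8 replicate maximums.
Mean of replicates: (2.2493 + 2.2493 + 2.2493 + 2.2493 + 2.2202 + 2.2192 + 2.2493 + 2.2493) / 8 = 17.93520 / 8 = 2.24190
Sum of squared deviations: (+0.00740)² + (+0.00740)² + (+0.00740)² + (+0.00740)² + (−0.02170)² + (−0.02270)² + (+0.00740)² + (+0.00740)² = 0.00131
Variance = 0.00131 / 7 = 0.00019
SE* = √0.00019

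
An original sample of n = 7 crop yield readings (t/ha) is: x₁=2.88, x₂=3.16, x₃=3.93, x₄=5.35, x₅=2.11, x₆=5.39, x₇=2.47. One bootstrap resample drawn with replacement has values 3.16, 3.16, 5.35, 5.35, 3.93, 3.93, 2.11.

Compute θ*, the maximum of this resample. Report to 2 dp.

Maximum = 5.35

θ* = 5.35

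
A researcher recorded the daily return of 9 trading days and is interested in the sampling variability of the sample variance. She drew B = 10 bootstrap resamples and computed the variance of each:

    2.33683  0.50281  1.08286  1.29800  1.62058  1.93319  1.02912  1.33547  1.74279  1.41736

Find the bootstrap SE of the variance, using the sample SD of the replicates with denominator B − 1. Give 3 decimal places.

SE* = 0.514

Bootstrap SE is the standard deviation of the 10 replicate variances.
Mean of replicates: (2.33683 + 0.50281 + 1.08286 + 1.29800 + 1.62058 + 1.93319 + 1.02912 + 1.33547 + 1.74279 + 1.41736) / 10 = 14.299010 / 10 = 1.429901
Sum of squared deviations: (+0.906929)² + (−0.927091)² + (−0.347041)² + (−0.131901)² + (+0.190679)² + (+0.503289)² + (−0.400781)² + (−0.094431)² + (+0.312889)² + (−0.012541)² = 2.377111
Variance = 2.377111 / 9 = 0.264123
SE* = √0.264123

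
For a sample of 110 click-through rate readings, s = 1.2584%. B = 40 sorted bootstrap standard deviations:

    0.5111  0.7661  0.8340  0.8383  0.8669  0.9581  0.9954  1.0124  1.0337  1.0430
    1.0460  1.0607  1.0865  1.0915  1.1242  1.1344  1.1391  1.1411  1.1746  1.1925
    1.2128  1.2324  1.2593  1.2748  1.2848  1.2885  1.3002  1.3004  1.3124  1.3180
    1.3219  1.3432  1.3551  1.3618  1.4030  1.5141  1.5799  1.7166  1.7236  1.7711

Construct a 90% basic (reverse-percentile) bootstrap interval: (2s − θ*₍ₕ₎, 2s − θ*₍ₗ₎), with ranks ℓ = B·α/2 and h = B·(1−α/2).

Percentile endpoints at ranks 2 and 38: θ*₍2₎ = 0.7661, θ*₍38₎ = 1.7166.
Basic interval reflects these around s:
  lower = 2 × 1.2584 − 1.7166 = 0.8002
  upper = 2 × 1.2584 − 0.7661 = 1.7507

(0.8002, 1.7507)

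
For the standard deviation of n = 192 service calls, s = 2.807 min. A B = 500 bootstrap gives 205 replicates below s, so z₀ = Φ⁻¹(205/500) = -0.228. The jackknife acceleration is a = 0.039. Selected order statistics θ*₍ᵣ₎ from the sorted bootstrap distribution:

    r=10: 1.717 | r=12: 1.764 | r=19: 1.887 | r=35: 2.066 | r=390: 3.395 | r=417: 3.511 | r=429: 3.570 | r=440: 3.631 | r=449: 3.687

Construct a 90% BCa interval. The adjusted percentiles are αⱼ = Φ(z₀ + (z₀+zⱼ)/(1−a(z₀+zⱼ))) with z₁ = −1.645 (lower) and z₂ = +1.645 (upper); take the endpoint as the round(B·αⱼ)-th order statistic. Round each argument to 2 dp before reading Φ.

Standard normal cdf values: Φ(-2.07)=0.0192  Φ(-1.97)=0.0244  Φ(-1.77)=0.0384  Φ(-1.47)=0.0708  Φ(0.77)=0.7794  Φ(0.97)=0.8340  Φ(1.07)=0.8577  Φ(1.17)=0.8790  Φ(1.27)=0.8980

(1.764, 3.687)

Lower: z₀ + z₁ = -0.228 + (-1.645) = -1.873; 1 − a(z₀+z₁) = 1 − (0.039)(-1.873) = 1.0730; argument = -0.228 + (-1.873)/1.0730 = -1.9735 → -1.97.
α₁ = Φ(-1.97) = 0.0244; rank = round(500 × 0.0244) = 12; θ*₍12₎ = 1.764.
Upper: z₀ + z₂ = 1.417; 1 − a(z₀+z₂) = 0.9447; argument = 1.2719 → 1.27; α₂ = 0.8980; rank = 449; θ*₍449₎ = 3.687.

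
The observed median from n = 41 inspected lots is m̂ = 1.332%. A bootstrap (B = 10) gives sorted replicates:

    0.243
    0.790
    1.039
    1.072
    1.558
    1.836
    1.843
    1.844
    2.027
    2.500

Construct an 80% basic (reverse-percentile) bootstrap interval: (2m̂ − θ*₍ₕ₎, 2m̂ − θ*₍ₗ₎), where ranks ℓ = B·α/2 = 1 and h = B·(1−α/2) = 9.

(0.637, 2.421)

Percentile endpoints at ranks 1 and 9: θ*₍1₎ = 0.243, θ*₍9₎ = 2.027.
Basic interval reflects these around m̂:
  lower = 2 × 1.332 − 2.027 = 0.637
  upper = 2 × 1.332 − 0.243 = 2.421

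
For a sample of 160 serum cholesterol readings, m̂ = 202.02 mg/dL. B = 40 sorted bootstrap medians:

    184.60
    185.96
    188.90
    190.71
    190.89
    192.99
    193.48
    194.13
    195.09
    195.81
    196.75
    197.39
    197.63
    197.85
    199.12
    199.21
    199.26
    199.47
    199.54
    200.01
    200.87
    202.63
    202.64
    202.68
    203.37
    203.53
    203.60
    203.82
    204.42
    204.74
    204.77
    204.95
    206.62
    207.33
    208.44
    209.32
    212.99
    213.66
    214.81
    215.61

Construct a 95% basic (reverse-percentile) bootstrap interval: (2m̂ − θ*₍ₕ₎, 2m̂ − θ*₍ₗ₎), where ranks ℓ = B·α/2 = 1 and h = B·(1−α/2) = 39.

(189.23, 219.44)

Percentile endpoints at ranks 1 and 39: θ*₍1₎ = 184.60, θ*₍39₎ = 214.81.
Basic interval reflects these around m̂:
  lower = 2 × 202.02 − 214.81 = 189.23
  upper = 2 × 202.02 − 184.60 = 219.44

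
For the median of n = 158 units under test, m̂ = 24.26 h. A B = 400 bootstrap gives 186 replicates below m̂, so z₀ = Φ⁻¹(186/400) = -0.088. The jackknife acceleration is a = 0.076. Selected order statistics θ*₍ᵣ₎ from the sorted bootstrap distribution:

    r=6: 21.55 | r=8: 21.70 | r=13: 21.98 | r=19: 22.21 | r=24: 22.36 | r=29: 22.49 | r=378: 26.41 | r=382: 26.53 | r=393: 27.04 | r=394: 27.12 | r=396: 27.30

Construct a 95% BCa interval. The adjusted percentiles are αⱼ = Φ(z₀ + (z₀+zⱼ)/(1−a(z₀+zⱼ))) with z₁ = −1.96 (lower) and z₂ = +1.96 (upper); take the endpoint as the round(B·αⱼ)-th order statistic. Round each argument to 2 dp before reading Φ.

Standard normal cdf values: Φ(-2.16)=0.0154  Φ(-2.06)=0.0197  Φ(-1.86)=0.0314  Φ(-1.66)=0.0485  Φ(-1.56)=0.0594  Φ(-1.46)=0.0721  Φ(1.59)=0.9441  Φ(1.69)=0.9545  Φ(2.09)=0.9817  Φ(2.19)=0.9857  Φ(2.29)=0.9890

(21.98, 27.04)

Lower: z₀ + z₁ = -0.088 + (-1.960) = -2.048; 1 − a(z₀+z₁) = 1 − (0.076)(-2.048) = 1.1556; argument = -0.088 + (-2.048)/1.1556 = -1.8602 → -1.86.
α₁ = Φ(-1.86) = 0.0314; rank = round(400 × 0.0314) = 13; θ*₍13₎ = 21.98.
Upper: z₀ + z₂ = 1.872; 1 − a(z₀+z₂) = 0.8577; argument = 2.0945 → 2.09; α₂ = 0.9817; rank = 393; θ*₍393₎ = 27.04.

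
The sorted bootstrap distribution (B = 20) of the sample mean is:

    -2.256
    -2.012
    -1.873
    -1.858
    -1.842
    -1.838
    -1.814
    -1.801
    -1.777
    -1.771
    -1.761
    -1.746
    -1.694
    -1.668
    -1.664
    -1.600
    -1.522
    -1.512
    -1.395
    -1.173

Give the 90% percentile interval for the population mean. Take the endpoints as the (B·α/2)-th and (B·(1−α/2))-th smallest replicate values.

α = 0.10; lower rank = 20 × 0.050 = 1; upper rank = 20 × 0.950 = 19.
The 1st smallest replicate is -2.256; the 19th is -1.395.

(-2.256, -1.395)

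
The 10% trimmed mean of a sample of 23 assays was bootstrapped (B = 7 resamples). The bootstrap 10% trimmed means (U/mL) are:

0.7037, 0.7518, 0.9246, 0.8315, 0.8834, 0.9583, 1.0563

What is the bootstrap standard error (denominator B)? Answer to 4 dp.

Bootstrap SE is the standard deviation of the 7 replicate 10% trimmed means.
Mean of replicates: (0.7037 + 0.7518 + 0.9246 + 0.8315 + 0.8834 + 0.9583 + 1.0563) / 7 = 6.10960 / 7 = 0.87280
Sum of squared deviations: (−0.16910)² + (−0.12100)² + (+0.05180)² + (−0.04130)² + (+0.01060)² + (+0.08550)² + (+0.18350)² = 0.08872
Variance = 0.08872 / 7 = 0.01267
SE* = √0.01267

SE* = 0.1126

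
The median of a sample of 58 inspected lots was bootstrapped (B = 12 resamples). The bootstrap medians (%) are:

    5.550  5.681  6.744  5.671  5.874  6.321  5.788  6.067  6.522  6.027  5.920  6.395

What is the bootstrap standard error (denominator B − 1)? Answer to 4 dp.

Bootstrap SE is the standard deviation of the 12 replicate medians.
Mean of replicates: (5.550 + 5.681 + 6.744 + 5.671 + 5.874 + 6.321 + 5.788 + 6.067 + 6.522 + 6.027 + 5.920 + 6.395) / 12 = 72.56000 / 12 = 6.04667
Sum of squared deviations: (−0.49667)² + (−0.36567)² + (+0.69733)² + (−0.37567)² + (−0.17267)² + (+0.27433)² + (−0.25867)² + (+0.02033)² + (+0.47533)² + (−0.01967)² + (−0.12667)² + (+0.34833)² = 1.54389
Variance = 1.54389 / 11 = 0.14035
SE* = √0.14035

SE* = 0.3746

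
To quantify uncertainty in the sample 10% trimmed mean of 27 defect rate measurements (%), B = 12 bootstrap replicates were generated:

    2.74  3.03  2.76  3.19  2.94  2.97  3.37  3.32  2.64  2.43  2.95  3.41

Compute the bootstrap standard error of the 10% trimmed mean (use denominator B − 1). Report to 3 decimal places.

Bootstrap SE is the standard deviation of the 12 replicate 10% trimmed means.
Mean of replicates: (2.74 + 3.03 + 2.76 + 3.19 + 2.94 + 2.97 + 3.37 + 3.32 + 2.64 + 2.43 + 2.95 + 3.41) / 12 = 35.7500 / 12 = 2.9792
Sum of squared deviations: (−0.2392)² + (+0.0508)² + (−0.2192)² + (+0.2108)² + (−0.0392)² + (−0.0092)² + (+0.3908)² + (+0.3408)² + (−0.3392)² + (−0.5492)² + (−0.0292)² + (+0.4308)² = 1.0259
Variance = 1.0259 / 11 = 0.0933
SE* = √0.0933

SE* = 0.305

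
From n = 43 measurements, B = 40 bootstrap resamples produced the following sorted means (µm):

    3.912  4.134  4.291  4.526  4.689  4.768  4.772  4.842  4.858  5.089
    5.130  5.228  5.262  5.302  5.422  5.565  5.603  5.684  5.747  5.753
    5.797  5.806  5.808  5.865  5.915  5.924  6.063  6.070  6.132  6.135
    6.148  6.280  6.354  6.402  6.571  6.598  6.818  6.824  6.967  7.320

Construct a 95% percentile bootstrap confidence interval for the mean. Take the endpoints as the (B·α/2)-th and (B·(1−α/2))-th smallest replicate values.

(3.912, 6.967)

α = 0.05; lower rank = 40 × 0.025 = 1; upper rank = 40 × 0.975 = 39.
The 1st smallest replicate is 3.912; the 39th is 6.967.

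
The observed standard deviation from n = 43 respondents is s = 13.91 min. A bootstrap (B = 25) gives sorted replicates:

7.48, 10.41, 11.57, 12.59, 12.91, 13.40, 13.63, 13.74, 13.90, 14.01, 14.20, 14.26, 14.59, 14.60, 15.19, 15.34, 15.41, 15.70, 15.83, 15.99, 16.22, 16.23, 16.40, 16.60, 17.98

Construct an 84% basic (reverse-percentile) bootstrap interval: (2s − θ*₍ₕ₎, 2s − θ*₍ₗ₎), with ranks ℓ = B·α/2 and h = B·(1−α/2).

Percentile endpoints at ranks 2 and 23: θ*₍2₎ = 10.41, θ*₍23₎ = 16.40.
Basic interval reflects these around s:
  lower = 2 × 13.91 − 16.40 = 11.42
  upper = 2 × 13.91 − 10.41 = 17.41

(11.42, 17.41)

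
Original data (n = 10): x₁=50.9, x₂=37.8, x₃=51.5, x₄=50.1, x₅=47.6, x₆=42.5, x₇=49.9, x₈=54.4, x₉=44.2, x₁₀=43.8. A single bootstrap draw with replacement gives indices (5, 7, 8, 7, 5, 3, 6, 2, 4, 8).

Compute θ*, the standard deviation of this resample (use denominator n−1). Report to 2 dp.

θ* = 5.13

Resample values: 47.6, 49.9, 54.4, 49.9, 47.6, 51.5, 42.5, 37.8, 50.1, 54.4.
Mean = 48.5700; sum of squared deviations = 237.1610
s² = 237.1610 / 9 = 26.3512
s = √26.3512 = 5.13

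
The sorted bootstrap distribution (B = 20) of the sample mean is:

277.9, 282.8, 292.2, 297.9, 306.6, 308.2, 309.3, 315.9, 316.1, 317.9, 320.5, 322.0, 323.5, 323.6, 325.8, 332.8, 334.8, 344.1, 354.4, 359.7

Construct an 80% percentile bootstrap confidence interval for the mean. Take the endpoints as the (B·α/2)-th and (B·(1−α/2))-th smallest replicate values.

(282.8, 344.1)

α = 0.20; lower rank = 20 × 0.100 = 2; upper rank = 20 × 0.900 = 18.
The 2nd smallest replicate is 282.8; the 18th is 344.1.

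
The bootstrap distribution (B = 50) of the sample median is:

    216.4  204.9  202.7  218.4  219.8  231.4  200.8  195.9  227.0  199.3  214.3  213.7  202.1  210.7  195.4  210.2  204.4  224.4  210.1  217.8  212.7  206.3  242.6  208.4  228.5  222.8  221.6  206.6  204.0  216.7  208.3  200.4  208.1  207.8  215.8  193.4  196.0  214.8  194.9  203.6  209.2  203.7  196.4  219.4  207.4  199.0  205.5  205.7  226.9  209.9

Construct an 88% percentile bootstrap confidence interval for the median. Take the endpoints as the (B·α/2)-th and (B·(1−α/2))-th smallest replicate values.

(195.4, 227.0)

Sorted replicates: 193.4, 194.9, 195.4, 195.9, 196.0, 196.4, 199.0, 199.3, 200.4, 200.8, 202.1, 202.7, 203.6, 203.7, 204.0, 204.4, 204.9, 205.5, 205.7, 206.3, 206.6, 207.4, 207.8, 208.1, 208.3, 208.4, 209.2, 209.9, 210.1, 210.2, 210.7, 212.7, 213.7, 214.3, 214.8, 215.8, 216.4, 216.7, 217.8, 218.4, 219.4, 219.8, 221.6, 222.8, 224.4, 226.9, 227.0, 228.5, 231.4, 242.6
α = 0.12; lower rank = 50 × 0.060 = 3; upper rank = 50 × 0.940 = 47.
The 3rd smallest replicate is 195.4; the 47th is 227.0.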